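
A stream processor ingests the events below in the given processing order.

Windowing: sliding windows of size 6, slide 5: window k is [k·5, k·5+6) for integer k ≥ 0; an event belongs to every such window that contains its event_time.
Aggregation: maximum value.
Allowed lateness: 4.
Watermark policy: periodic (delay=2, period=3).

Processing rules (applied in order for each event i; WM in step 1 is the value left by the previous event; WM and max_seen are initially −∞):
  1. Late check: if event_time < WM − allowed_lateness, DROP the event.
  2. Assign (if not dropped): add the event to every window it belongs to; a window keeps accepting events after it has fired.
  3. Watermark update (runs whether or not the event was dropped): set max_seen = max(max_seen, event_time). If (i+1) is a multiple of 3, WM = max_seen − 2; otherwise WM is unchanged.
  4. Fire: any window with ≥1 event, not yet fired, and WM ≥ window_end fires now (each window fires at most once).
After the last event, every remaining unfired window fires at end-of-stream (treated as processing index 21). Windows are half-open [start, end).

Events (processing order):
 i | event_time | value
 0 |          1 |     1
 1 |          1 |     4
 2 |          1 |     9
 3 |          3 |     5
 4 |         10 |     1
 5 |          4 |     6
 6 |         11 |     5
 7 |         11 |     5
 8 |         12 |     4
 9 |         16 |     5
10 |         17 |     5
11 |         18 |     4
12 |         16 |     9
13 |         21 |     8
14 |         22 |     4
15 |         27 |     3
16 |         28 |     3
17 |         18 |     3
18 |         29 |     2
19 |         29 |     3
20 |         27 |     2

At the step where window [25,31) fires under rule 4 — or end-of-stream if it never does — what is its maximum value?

i=0 t=1 v=1: → [0,6); WM=−∞
i=1 t=1 v=4: → [0,6); WM=−∞
i=2 t=1 v=9: → [0,6); WM=-1
i=3 t=3 v=5: → [0,6); WM=-1
i=4 t=10 v=1: → [10,16),[5,11); WM=-1
i=5 t=4 v=6: → [0,6); WM=8; [0,6) fires=9
i=6 t=11 v=5: → [10,16); WM=8
i=7 t=11 v=5: → [10,16); WM=8
i=8 t=12 v=4: → [10,16); WM=10
i=9 t=16 v=5: → [15,21); WM=10
i=10 t=17 v=5: → [15,21); WM=10
i=11 t=18 v=4: → [15,21); WM=16; [5,11) fires=1 [10,16) fires=5
i=12 t=16 v=9: → [15,21); WM=16
i=13 t=21 v=8: → [20,26); WM=16
i=14 t=22 v=4: → [20,26); WM=20
i=15 t=27 v=3: → [25,31); WM=20
i=16 t=28 v=3: → [25,31); WM=20
i=17 t=18 v=3: → [15,21); WM=26; [15,21) fires=9 [20,26) fires=8
i=18 t=29 v=2: → [25,31); WM=26
i=19 t=29 v=3: → [25,31); WM=26
i=20 t=27 v=2: → [25,31); WM=27

3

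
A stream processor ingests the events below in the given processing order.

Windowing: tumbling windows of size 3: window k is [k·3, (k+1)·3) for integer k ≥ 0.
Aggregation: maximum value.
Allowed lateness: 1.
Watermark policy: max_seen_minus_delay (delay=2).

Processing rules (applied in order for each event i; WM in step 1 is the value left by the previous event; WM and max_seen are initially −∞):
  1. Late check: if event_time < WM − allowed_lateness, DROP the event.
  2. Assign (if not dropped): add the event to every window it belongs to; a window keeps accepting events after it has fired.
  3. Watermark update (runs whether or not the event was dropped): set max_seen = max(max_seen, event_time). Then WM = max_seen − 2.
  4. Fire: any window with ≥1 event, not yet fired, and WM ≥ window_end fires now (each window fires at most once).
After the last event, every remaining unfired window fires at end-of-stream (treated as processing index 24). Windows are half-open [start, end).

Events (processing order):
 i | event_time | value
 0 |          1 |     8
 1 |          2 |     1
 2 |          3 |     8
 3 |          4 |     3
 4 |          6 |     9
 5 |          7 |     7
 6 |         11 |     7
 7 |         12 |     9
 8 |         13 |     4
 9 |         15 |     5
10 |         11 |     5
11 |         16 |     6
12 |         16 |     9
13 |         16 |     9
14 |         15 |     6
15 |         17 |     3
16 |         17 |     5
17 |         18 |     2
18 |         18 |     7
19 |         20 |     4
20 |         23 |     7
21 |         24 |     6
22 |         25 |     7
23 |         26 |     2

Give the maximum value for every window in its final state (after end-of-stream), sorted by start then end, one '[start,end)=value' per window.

[0,3)=8 [3,6)=8 [6,9)=9 [9,12)=7 [12,15)=9 [15,18)=9 [18,21)=7 [21,24)=7 [24,27)=7

i=0 t=1 v=8: → [0,3); WM=-1
i=1 t=2 v=1: → [0,3); WM=0
i=2 t=3 v=8: → [3,6); WM=1
i=3 t=4 v=3: → [3,6); WM=2
i=4 t=6 v=9: → [6,9); WM=4; [0,3) fires=8
i=5 t=7 v=7: → [6,9); WM=5
i=6 t=11 v=7: → [9,12); WM=9; [3,6) fires=8 [6,9) fires=9
i=7 t=12 v=9: → [12,15); WM=10
i=8 t=13 v=4: → [12,15); WM=11
i=9 t=15 v=5: → [15,18); WM=13; [9,12) fires=7
i=10 t=11 v=5: DROP (t<13-1); WM=13
i=11 t=16 v=6: → [15,18); WM=14
i=12 t=16 v=9: → [15,18); WM=14
i=13 t=16 v=9: → [15,18); WM=14
i=14 t=15 v=6: → [15,18); WM=14
i=15 t=17 v=3: → [15,18); WM=15; [12,15) fires=9
i=16 t=17 v=5: → [15,18); WM=15
i=17 t=18 v=2: → [18,21); WM=16
i=18 t=18 v=7: → [18,21); WM=16
i=19 t=20 v=4: → [18,21); WM=18; [15,18) fires=9
i=20 t=23 v=7: → [21,24); WM=21; [18,21) fires=7
i=21 t=24 v=6: → [24,27); WM=22
i=22 t=25 v=7: → [24,27); WM=23
i=23 t=26 v=2: → [24,27); WM=24; [21,24) fires=7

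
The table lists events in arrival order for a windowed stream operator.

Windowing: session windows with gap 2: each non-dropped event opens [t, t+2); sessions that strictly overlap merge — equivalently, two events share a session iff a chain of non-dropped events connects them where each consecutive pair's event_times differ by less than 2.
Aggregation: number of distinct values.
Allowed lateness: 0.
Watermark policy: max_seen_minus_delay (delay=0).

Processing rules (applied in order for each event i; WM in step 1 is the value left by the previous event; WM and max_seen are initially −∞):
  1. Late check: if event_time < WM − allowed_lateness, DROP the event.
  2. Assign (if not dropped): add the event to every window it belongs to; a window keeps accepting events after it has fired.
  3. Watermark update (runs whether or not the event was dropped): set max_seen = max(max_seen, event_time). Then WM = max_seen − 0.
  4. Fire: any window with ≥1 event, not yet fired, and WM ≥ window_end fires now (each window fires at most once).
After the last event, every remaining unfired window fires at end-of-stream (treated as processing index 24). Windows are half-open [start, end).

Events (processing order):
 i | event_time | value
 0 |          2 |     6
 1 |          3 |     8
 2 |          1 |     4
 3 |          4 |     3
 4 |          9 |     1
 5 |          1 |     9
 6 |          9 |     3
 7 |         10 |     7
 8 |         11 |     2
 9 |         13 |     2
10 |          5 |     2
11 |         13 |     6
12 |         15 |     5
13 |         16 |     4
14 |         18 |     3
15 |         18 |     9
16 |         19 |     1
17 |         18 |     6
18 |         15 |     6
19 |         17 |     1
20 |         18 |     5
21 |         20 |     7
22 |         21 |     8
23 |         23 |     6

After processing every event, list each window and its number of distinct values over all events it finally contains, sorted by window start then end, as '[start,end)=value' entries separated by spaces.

i=0 t=2 v=6: → [2,4); WM=2
i=1 t=3 v=8: → [2,5); WM=3
i=2 t=1 v=4: DROP (t<3-0); WM=3
i=3 t=4 v=3: → [2,6); WM=4
i=4 t=9 v=1: → [9,11); WM=9
i=5 t=1 v=9: DROP (t<9-0); WM=9
i=6 t=9 v=3: → [9,11); WM=9
i=7 t=10 v=7: → [9,12); WM=10
i=8 t=11 v=2: → [9,13); WM=11
i=9 t=13 v=2: → [13,15); WM=13
i=10 t=5 v=2: DROP (t<13-0); WM=13
i=11 t=13 v=6: → [13,15); WM=13
i=12 t=15 v=5: → [15,17); WM=15
i=13 t=16 v=4: → [15,18); WM=16
i=14 t=18 v=3: → [18,20); WM=18
i=15 t=18 v=9: → [18,20); WM=18
i=16 t=19 v=1: → [18,21); WM=19
i=17 t=18 v=6: DROP (t<19-0); WM=19
i=18 t=15 v=6: DROP (t<19-0); WM=19
i=19 t=17 v=1: DROP (t<19-0); WM=19
i=20 t=18 v=5: DROP (t<19-0); WM=19
i=21 t=20 v=7: → [18,22); WM=20
i=22 t=21 v=8: → [18,23); WM=21
i=23 t=23 v=6: → [23,25); WM=23

[2,6)=3 [9,13)=4 [13,15)=2 [15,18)=2 [18,23)=5 [23,25)=1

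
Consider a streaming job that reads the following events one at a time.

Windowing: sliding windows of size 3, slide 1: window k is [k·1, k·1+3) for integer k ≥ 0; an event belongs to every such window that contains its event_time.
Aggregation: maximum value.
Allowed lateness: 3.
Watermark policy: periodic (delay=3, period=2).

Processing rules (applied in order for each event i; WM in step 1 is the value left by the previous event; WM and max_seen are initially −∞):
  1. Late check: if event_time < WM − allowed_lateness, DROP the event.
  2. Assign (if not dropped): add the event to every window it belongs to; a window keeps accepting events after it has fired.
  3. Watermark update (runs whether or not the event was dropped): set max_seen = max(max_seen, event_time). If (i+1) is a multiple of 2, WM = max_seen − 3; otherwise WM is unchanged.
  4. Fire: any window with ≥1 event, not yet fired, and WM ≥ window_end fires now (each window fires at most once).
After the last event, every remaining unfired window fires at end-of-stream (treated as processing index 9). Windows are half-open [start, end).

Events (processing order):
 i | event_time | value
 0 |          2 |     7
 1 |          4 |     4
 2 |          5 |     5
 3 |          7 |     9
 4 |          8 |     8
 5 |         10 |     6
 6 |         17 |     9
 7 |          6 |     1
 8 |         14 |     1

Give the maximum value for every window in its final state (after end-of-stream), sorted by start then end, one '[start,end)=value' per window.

[0,3)=7 [1,4)=7 [2,5)=7 [3,6)=5 [4,7)=5 [5,8)=9 [6,9)=9 [7,10)=9 [8,11)=8 [9,12)=6 [10,13)=6 [12,15)=1 [13,16)=1 [14,17)=1 [15,18)=9 [16,19)=9 [17,20)=9

i=0 t=2 v=7: → [2,5),[1,4),[0,3); WM=−∞
i=1 t=4 v=4: → [4,7),[3,6),[2,5); WM=1
i=2 t=5 v=5: → [5,8),[4,7),[3,6); WM=1
i=3 t=7 v=9: → [7,10),[6,9),[5,8); WM=4; [0,3) fires=7 [1,4) fires=7
i=4 t=8 v=8: → [8,11),[7,10),[6,9); WM=4
i=5 t=10 v=6: → [10,13),[9,12),[8,11); WM=7; [2,5) fires=7 [3,6) fires=5 [4,7) fires=5
i=6 t=17 v=9: → [17,20),[16,19),[15,18); WM=7
i=7 t=6 v=1: → [6,9),[5,8),[4,7); WM=14; [5,8) fires=9 [6,9) fires=9 [7,10) fires=9 [8,11) fires=8 [9,12) fires=6 [10,13) fires=6
i=8 t=14 v=1: → [14,17),[13,16),[12,15); WM=14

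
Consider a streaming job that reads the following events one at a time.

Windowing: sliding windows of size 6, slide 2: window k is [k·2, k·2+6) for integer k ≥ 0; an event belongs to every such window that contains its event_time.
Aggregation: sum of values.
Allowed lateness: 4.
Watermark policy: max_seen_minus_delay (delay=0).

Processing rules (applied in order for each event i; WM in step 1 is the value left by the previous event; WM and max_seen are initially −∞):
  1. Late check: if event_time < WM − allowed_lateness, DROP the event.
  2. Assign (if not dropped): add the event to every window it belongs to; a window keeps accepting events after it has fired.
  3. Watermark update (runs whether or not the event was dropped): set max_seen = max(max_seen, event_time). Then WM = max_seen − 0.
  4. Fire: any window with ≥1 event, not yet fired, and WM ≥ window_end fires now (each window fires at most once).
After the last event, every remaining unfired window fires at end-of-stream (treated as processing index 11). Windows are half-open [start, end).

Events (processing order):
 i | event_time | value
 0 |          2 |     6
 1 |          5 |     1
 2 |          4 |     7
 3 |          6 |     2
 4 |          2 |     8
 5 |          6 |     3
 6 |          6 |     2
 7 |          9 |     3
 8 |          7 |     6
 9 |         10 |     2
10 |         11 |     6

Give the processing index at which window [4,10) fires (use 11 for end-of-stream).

i=0 t=2 v=6: → [2,8),[0,6); WM=2
i=1 t=5 v=1: → [4,10),[2,8),[0,6); WM=5
i=2 t=4 v=7: → [4,10),[2,8),[0,6); WM=5
i=3 t=6 v=2: → [6,12),[4,10),[2,8); WM=6; [0,6) fires=14
i=4 t=2 v=8: → [2,8),[0,6); WM=6
i=5 t=6 v=3: → [6,12),[4,10),[2,8); WM=6
i=6 t=6 v=2: → [6,12),[4,10),[2,8); WM=6
i=7 t=9 v=3: → [8,14),[6,12),[4,10); WM=9; [2,8) fires=29
i=8 t=7 v=6: → [6,12),[4,10),[2,8); WM=9
i=9 t=10 v=2: → [10,16),[8,14),[6,12); WM=10; [4,10) fires=24
i=10 t=11 v=6: → [10,16),[8,14),[6,12); WM=11

9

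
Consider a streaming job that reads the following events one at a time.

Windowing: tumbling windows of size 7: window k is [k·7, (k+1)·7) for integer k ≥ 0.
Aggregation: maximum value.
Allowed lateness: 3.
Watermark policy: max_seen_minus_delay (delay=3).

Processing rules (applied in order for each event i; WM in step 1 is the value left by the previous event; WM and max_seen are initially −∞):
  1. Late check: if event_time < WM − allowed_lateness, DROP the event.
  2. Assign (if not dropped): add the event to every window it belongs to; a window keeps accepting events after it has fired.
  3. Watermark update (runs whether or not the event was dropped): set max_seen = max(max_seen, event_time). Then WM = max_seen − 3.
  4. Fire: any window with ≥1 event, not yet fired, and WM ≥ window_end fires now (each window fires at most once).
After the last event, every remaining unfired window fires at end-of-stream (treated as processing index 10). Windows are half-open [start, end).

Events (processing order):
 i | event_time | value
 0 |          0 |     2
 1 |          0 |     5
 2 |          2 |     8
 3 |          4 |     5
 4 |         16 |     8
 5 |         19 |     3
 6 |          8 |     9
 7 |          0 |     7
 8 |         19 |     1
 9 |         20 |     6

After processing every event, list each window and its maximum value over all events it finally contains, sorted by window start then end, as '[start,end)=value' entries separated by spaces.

[0,7)=8 [14,21)=8

i=0 t=0 v=2: → [0,7); WM=-3
i=1 t=0 v=5: → [0,7); WM=-3
i=2 t=2 v=8: → [0,7); WM=-1
i=3 t=4 v=5: → [0,7); WM=1
i=4 t=16 v=8: → [14,21); WM=13; [0,7) fires=8
i=5 t=19 v=3: → [14,21); WM=16
i=6 t=8 v=9: DROP (t<16-3); WM=16
i=7 t=0 v=7: DROP (t<16-3); WM=16
i=8 t=19 v=1: → [14,21); WM=16
i=9 t=20 v=6: → [14,21); WM=17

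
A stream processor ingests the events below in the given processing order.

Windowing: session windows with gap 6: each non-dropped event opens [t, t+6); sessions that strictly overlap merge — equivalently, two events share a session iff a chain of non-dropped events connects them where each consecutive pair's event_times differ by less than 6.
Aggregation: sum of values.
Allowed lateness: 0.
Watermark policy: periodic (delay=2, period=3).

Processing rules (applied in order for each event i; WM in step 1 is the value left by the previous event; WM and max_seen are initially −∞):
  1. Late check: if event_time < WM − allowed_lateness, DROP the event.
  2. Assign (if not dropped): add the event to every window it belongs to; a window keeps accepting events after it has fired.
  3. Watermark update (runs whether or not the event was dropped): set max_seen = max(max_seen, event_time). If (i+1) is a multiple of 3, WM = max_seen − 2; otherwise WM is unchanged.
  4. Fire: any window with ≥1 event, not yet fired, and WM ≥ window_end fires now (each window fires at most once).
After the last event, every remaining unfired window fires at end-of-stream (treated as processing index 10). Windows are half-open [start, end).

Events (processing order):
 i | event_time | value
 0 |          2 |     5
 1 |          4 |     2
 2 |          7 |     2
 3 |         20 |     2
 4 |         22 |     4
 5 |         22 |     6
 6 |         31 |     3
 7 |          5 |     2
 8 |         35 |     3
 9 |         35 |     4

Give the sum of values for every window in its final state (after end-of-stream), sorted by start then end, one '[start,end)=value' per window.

[2,13)=9 [20,28)=12 [31,41)=10

i=0 t=2 v=5: → [2,8); WM=−∞
i=1 t=4 v=2: → [2,10); WM=−∞
i=2 t=7 v=2: → [2,13); WM=5
i=3 t=20 v=2: → [20,26); WM=5
i=4 t=22 v=4: → [20,28); WM=5
i=5 t=22 v=6: → [20,28); WM=20
i=6 t=31 v=3: → [31,37); WM=20
i=7 t=5 v=2: DROP (t<20-0); WM=20
i=8 t=35 v=3: → [31,41); WM=33
i=9 t=35 v=4: → [31,41); WM=33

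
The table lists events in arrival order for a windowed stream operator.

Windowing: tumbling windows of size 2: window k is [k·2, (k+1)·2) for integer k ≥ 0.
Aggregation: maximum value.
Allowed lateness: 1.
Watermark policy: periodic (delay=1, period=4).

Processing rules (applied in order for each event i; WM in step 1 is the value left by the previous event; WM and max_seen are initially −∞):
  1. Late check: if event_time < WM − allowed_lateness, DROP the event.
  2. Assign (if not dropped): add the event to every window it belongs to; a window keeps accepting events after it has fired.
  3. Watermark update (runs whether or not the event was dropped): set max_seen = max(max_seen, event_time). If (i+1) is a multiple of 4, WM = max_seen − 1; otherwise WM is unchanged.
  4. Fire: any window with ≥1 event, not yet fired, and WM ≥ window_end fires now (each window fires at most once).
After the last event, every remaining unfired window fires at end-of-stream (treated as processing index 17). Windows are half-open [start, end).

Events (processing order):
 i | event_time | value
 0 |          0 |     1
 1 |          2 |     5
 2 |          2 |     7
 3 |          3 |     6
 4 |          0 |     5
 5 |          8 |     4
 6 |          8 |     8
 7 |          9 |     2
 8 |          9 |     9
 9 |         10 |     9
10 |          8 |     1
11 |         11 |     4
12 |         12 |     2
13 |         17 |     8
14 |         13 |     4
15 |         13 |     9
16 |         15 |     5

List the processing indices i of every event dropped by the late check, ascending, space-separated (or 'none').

4

i=0 t=0 v=1: → [0,2); WM=−∞
i=1 t=2 v=5: → [2,4); WM=−∞
i=2 t=2 v=7: → [2,4); WM=−∞
i=3 t=3 v=6: → [2,4); WM=2; [0,2) fires=1
i=4 t=0 v=5: DROP (t<2-1); WM=2
i=5 t=8 v=4: → [8,10); WM=2
i=6 t=8 v=8: → [8,10); WM=2
i=7 t=9 v=2: → [8,10); WM=8; [2,4) fires=7
i=8 t=9 v=9: → [8,10); WM=8
i=9 t=10 v=9: → [10,12); WM=8
i=10 t=8 v=1: → [8,10); WM=8
i=11 t=11 v=4: → [10,12); WM=10; [8,10) fires=9
i=12 t=12 v=2: → [12,14); WM=10
i=13 t=17 v=8: → [16,18); WM=10
i=14 t=13 v=4: → [12,14); WM=10
i=15 t=13 v=9: → [12,14); WM=16; [10,12) fires=9 [12,14) fires=9
i=16 t=15 v=5: → [14,16); WM=16; [14,16) fires=5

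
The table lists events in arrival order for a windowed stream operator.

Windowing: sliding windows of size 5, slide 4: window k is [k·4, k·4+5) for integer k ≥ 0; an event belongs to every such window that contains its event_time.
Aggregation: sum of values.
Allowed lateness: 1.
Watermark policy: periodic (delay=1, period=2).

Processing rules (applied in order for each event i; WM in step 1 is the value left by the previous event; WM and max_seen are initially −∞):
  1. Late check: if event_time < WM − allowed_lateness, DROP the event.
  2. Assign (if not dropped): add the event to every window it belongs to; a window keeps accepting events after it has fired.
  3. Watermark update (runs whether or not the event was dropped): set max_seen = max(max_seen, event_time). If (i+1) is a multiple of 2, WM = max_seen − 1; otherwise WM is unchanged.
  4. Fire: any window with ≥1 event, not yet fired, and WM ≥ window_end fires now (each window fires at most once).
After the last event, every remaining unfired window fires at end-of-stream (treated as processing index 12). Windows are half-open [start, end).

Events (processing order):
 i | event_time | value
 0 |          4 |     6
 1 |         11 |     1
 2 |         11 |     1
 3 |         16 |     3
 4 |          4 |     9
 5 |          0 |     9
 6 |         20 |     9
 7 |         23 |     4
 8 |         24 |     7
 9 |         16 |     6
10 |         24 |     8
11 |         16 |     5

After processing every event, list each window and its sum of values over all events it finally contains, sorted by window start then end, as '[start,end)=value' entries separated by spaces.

[0,5)=6 [4,9)=6 [8,13)=2 [12,17)=3 [16,21)=12 [20,25)=28 [24,29)=15

i=0 t=4 v=6: → [4,9),[0,5); WM=−∞
i=1 t=11 v=1: → [8,13); WM=10; [0,5) fires=6 [4,9) fires=6
i=2 t=11 v=1: → [8,13); WM=10
i=3 t=16 v=3: → [16,21),[12,17); WM=15; [8,13) fires=2
i=4 t=4 v=9: DROP (t<15-1); WM=15
i=5 t=0 v=9: DROP (t<15-1); WM=15
i=6 t=20 v=9: → [20,25),[16,21); WM=15
i=7 t=23 v=4: → [20,25); WM=22; [12,17) fires=3 [16,21) fires=12
i=8 t=24 v=7: → [24,29),[20,25); WM=22
i=9 t=16 v=6: DROP (t<22-1); WM=23
i=10 t=24 v=8: → [24,29),[20,25); WM=23
i=11 t=16 v=5: DROP (t<23-1); WM=23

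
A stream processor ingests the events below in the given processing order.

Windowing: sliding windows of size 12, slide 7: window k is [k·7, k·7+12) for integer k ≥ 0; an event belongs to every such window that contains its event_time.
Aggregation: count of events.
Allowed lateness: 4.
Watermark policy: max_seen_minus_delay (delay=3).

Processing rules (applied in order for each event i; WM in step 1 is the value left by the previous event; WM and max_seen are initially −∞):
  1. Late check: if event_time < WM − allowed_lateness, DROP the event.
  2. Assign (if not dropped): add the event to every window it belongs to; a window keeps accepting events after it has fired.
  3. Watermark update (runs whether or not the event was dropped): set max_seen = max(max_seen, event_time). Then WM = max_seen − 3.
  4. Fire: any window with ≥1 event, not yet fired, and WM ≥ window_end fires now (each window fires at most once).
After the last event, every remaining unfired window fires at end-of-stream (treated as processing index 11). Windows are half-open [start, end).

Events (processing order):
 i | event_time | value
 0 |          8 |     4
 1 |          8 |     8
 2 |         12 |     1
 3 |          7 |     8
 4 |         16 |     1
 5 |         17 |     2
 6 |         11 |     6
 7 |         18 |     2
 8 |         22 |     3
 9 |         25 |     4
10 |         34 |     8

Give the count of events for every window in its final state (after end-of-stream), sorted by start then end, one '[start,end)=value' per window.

[0,12)=4 [7,19)=8 [14,26)=5 [21,33)=2 [28,40)=1

i=0 t=8 v=4: → [7,19),[0,12); WM=5
i=1 t=8 v=8: → [7,19),[0,12); WM=5
i=2 t=12 v=1: → [7,19); WM=9
i=3 t=7 v=8: → [7,19),[0,12); WM=9
i=4 t=16 v=1: → [14,26),[7,19); WM=13; [0,12) fires=3
i=5 t=17 v=2: → [14,26),[7,19); WM=14
i=6 t=11 v=6: → [7,19),[0,12); WM=14
i=7 t=18 v=2: → [14,26),[7,19); WM=15
i=8 t=22 v=3: → [21,33),[14,26); WM=19; [7,19) fires=8
i=9 t=25 v=4: → [21,33),[14,26); WM=22
i=10 t=34 v=8: → [28,40); WM=31; [14,26) fires=5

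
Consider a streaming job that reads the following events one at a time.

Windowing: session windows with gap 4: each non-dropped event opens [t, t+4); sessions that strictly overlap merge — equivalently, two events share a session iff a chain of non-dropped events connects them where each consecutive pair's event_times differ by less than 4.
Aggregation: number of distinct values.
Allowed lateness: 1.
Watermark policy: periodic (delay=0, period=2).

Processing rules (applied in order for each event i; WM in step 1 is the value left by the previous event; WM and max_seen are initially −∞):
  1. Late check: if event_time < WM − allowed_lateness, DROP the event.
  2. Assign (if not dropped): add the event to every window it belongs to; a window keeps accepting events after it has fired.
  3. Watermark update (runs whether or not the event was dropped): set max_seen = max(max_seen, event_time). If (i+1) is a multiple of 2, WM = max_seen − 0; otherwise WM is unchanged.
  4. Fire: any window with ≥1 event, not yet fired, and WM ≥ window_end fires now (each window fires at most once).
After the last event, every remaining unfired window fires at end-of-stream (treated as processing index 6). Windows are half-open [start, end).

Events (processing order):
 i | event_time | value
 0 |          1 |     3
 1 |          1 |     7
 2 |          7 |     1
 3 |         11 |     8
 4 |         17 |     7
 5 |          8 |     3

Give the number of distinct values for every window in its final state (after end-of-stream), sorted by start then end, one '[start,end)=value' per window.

[1,5)=2 [7,11)=1 [11,15)=1 [17,21)=1

i=0 t=1 v=3: → [1,5); WM=−∞
i=1 t=1 v=7: → [1,5); WM=1
i=2 t=7 v=1: → [7,11); WM=1
i=3 t=11 v=8: → [11,15); WM=11
i=4 t=17 v=7: → [17,21); WM=11
i=5 t=8 v=3: DROP (t<11-1); WM=17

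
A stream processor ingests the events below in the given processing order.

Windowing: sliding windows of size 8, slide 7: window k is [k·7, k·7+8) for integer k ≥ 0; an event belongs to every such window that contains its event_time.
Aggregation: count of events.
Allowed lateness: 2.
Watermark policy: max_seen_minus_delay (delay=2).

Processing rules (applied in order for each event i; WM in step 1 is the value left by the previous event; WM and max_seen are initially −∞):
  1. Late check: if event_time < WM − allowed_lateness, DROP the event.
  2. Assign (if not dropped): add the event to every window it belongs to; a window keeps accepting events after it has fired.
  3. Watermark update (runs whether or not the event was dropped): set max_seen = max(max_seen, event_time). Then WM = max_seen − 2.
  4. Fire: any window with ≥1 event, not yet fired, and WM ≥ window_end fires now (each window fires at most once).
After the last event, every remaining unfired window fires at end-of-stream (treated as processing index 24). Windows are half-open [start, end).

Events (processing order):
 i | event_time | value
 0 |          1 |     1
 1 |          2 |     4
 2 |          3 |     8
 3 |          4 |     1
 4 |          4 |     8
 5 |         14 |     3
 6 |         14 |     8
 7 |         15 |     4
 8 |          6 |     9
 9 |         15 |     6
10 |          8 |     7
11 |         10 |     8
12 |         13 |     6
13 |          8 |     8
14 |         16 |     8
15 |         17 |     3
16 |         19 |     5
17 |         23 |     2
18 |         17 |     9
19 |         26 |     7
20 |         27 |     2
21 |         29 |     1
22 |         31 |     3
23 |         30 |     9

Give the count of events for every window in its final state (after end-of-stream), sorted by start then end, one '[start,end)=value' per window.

i=0 t=1 v=1: → [0,8); WM=-1
i=1 t=2 v=4: → [0,8); WM=0
i=2 t=3 v=8: → [0,8); WM=1
i=3 t=4 v=1: → [0,8); WM=2
i=4 t=4 v=8: → [0,8); WM=2
i=5 t=14 v=3: → [14,22),[7,15); WM=12; [0,8) fires=5
i=6 t=14 v=8: → [14,22),[7,15); WM=12
i=7 t=15 v=4: → [14,22); WM=13
i=8 t=6 v=9: DROP (t<13-2); WM=13
i=9 t=15 v=6: → [14,22); WM=13
i=10 t=8 v=7: DROP (t<13-2); WM=13
i=11 t=10 v=8: DROP (t<13-2); WM=13
i=12 t=13 v=6: → [7,15); WM=13
i=13 t=8 v=8: DROP (t<13-2); WM=13
i=14 t=16 v=8: → [14,22); WM=14
i=15 t=17 v=3: → [14,22); WM=15; [7,15) fires=3
i=16 t=19 v=5: → [14,22); WM=17
i=17 t=23 v=2: → [21,29); WM=21
i=18 t=17 v=9: DROP (t<21-2); WM=21
i=19 t=26 v=7: → [21,29); WM=24; [14,22) fires=7
i=20 t=27 v=2: → [21,29); WM=25
i=21 t=29 v=1: → [28,36); WM=27
i=22 t=31 v=3: → [28,36); WM=29; [21,29) fires=3
i=23 t=30 v=9: → [28,36); WM=29

[0,8)=5 [7,15)=3 [14,22)=7 [21,29)=3 [28,36)=3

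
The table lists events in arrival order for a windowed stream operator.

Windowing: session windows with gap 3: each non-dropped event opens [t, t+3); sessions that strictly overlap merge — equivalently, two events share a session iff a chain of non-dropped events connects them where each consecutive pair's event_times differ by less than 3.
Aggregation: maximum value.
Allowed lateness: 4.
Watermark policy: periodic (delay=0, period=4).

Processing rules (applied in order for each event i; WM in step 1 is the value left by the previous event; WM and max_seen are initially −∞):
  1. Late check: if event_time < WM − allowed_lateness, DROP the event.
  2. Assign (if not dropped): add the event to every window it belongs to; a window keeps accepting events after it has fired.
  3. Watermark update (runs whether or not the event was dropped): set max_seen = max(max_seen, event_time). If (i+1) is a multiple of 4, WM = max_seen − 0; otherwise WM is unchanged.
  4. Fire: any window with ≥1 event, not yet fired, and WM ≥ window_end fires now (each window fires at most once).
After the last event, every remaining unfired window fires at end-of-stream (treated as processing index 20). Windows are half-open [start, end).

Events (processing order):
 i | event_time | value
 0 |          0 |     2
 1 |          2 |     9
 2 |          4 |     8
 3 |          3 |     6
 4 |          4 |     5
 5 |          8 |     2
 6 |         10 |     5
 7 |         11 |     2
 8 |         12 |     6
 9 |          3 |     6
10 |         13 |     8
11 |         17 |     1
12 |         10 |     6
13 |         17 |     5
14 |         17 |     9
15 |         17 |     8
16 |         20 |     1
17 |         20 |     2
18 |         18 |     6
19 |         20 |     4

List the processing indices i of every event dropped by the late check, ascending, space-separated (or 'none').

i=0 t=0 v=2: → [0,3); WM=−∞
i=1 t=2 v=9: → [0,5); WM=−∞
i=2 t=4 v=8: → [0,7); WM=−∞
i=3 t=3 v=6: → [0,7); WM=4
i=4 t=4 v=5: → [0,7); WM=4
i=5 t=8 v=2: → [8,11); WM=4
i=6 t=10 v=5: → [8,13); WM=4
i=7 t=11 v=2: → [8,14); WM=11
i=8 t=12 v=6: → [8,15); WM=11
i=9 t=3 v=6: DROP (t<11-4); WM=11
i=10 t=13 v=8: → [8,16); WM=11
i=11 t=17 v=1: → [17,20); WM=17
i=12 t=10 v=6: DROP (t<17-4); WM=17
i=13 t=17 v=5: → [17,20); WM=17
i=14 t=17 v=9: → [17,20); WM=17
i=15 t=17 v=8: → [17,20); WM=17
i=16 t=20 v=1: → [20,23); WM=17
i=17 t=20 v=2: → [20,23); WM=17
i=18 t=18 v=6: → [17,23); WM=17
i=19 t=20 v=4: → [17,23); WM=20

9 12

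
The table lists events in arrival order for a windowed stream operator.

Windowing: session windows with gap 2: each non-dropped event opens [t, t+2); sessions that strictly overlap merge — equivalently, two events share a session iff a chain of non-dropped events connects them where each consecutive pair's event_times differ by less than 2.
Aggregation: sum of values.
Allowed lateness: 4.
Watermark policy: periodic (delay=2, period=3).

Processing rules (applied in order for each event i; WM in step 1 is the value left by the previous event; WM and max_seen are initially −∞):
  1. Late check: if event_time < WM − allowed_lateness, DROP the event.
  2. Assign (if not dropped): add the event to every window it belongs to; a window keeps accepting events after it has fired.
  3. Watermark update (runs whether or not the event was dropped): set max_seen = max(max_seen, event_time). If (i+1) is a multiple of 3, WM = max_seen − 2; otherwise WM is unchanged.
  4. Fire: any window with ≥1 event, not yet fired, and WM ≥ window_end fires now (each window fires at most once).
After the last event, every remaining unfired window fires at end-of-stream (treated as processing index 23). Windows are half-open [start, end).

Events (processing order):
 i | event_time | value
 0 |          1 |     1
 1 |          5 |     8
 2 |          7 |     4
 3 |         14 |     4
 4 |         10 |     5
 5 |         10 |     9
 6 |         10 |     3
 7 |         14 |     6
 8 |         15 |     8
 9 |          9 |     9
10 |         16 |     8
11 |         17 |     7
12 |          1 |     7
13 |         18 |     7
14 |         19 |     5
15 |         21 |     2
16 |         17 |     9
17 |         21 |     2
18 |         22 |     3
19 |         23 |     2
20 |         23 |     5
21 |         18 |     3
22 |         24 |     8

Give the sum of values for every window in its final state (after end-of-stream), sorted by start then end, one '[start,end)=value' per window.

[1,3)=1 [5,7)=8 [7,9)=4 [9,12)=26 [14,21)=57 [21,26)=22

i=0 t=1 v=1: → [1,3); WM=−∞
i=1 t=5 v=8: → [5,7); WM=−∞
i=2 t=7 v=4: → [7,9); WM=5
i=3 t=14 v=4: → [14,16); WM=5
i=4 t=10 v=5: → [10,12); WM=5
i=5 t=10 v=9: → [10,12); WM=12
i=6 t=10 v=3: → [10,12); WM=12
i=7 t=14 v=6: → [14,16); WM=12
i=8 t=15 v=8: → [14,17); WM=13
i=9 t=9 v=9: → [9,12); WM=13
i=10 t=16 v=8: → [14,18); WM=13
i=11 t=17 v=7: → [14,19); WM=15
i=12 t=1 v=7: DROP (t<15-4); WM=15
i=13 t=18 v=7: → [14,20); WM=15
i=14 t=19 v=5: → [14,21); WM=17
i=15 t=21 v=2: → [21,23); WM=17
i=16 t=17 v=9: → [14,21); WM=17
i=17 t=21 v=2: → [21,23); WM=19
i=18 t=22 v=3: → [21,24); WM=19
i=19 t=23 v=2: → [21,25); WM=19
i=20 t=23 v=5: → [21,25); WM=21
i=21 t=18 v=3: → [14,21); WM=21
i=22 t=24 v=8: → [21,26); WM=21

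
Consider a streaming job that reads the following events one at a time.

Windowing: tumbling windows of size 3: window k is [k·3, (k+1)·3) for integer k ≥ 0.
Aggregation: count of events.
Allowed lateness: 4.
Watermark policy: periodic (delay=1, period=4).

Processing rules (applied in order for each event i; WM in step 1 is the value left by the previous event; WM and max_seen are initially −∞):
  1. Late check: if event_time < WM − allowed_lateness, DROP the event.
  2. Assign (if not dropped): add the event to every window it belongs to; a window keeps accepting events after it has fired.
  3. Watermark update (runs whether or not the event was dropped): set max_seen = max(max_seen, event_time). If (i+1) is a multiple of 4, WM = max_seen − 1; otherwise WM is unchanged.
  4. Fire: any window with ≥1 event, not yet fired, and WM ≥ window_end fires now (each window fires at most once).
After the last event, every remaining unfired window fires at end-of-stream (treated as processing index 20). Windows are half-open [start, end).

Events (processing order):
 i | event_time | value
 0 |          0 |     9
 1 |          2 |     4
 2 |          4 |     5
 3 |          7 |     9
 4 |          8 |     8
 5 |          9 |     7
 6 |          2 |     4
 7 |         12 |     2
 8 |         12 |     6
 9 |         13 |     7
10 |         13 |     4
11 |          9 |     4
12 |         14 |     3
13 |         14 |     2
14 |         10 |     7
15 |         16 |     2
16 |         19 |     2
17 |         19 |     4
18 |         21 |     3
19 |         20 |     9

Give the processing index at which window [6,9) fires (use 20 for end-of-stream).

7

i=0 t=0 v=9: → [0,3); WM=−∞
i=1 t=2 v=4: → [0,3); WM=−∞
i=2 t=4 v=5: → [3,6); WM=−∞
i=3 t=7 v=9: → [6,9); WM=6; [0,3) fires=2 [3,6) fires=1
i=4 t=8 v=8: → [6,9); WM=6
i=5 t=9 v=7: → [9,12); WM=6
i=6 t=2 v=4: → [0,3); WM=6
i=7 t=12 v=2: → [12,15); WM=11; [6,9) fires=2
i=8 t=12 v=6: → [12,15); WM=11
i=9 t=13 v=7: → [12,15); WM=11
i=10 t=13 v=4: → [12,15); WM=11
i=11 t=9 v=4: → [9,12); WM=12; [9,12) fires=2
i=12 t=14 v=3: → [12,15); WM=12
i=13 t=14 v=2: → [12,15); WM=12
i=14 t=10 v=7: → [9,12); WM=12
i=15 t=16 v=2: → [15,18); WM=15; [12,15) fires=6
i=16 t=19 v=2: → [18,21); WM=15
i=17 t=19 v=4: → [18,21); WM=15
i=18 t=21 v=3: → [21,24); WM=15
i=19 t=20 v=9: → [18,21); WM=20; [15,18) fires=1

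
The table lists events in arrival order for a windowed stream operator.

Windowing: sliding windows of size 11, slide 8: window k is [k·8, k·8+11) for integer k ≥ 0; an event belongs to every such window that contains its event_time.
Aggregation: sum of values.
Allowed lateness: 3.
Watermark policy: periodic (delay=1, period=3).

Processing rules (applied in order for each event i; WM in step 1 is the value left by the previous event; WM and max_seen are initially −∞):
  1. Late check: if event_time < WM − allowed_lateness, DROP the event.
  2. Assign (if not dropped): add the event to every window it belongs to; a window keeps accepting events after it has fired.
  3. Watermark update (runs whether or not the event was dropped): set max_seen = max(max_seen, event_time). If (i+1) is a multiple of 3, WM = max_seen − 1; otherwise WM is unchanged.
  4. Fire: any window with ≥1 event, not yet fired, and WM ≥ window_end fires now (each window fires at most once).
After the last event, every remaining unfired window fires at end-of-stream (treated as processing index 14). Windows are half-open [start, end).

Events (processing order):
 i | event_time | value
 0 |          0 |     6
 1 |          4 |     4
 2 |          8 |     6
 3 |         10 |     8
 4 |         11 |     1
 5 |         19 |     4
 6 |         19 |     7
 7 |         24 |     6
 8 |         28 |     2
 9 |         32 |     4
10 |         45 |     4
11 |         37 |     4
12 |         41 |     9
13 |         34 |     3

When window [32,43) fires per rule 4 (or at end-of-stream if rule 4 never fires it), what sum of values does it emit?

8

i=0 t=0 v=6: → [0,11); WM=−∞
i=1 t=4 v=4: → [0,11); WM=−∞
i=2 t=8 v=6: → [8,19),[0,11); WM=7
i=3 t=10 v=8: → [8,19),[0,11); WM=7
i=4 t=11 v=1: → [8,19); WM=7
i=5 t=19 v=4: → [16,27); WM=18; [0,11) fires=24
i=6 t=19 v=7: → [16,27); WM=18
i=7 t=24 v=6: → [24,35),[16,27); WM=18
i=8 t=28 v=2: → [24,35); WM=27; [8,19) fires=15 [16,27) fires=17
i=9 t=32 v=4: → [32,43),[24,35); WM=27
i=10 t=45 v=4: → [40,51); WM=27
i=11 t=37 v=4: → [32,43); WM=44; [24,35) fires=12 [32,43) fires=8
i=12 t=41 v=9: → [40,51),[32,43); WM=44
i=13 t=34 v=3: DROP (t<44-3); WM=44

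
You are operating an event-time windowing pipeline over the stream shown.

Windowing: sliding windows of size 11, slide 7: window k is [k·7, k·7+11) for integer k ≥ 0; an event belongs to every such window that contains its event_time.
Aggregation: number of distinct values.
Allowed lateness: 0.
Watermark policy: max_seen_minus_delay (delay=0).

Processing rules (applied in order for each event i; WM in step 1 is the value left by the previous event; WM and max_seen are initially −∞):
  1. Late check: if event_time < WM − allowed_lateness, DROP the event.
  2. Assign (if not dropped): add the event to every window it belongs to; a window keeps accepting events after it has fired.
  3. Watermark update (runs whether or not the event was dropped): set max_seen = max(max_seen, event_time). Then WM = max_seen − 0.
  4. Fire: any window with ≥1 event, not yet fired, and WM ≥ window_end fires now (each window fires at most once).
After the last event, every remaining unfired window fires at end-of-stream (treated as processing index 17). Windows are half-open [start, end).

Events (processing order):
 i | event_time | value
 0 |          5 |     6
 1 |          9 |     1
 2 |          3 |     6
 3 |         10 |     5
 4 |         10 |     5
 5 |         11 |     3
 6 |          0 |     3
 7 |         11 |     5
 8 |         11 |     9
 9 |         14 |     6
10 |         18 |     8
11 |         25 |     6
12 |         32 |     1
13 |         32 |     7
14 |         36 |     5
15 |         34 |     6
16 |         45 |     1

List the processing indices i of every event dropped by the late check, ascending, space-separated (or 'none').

i=0 t=5 v=6: → [0,11); WM=5
i=1 t=9 v=1: → [7,18),[0,11); WM=9
i=2 t=3 v=6: DROP (t<9-0); WM=9
i=3 t=10 v=5: → [7,18),[0,11); WM=10
i=4 t=10 v=5: → [7,18),[0,11); WM=10
i=5 t=11 v=3: → [7,18); WM=11; [0,11) fires=3
i=6 t=0 v=3: DROP (t<11-0); WM=11
i=7 t=11 v=5: → [7,18); WM=11
i=8 t=11 v=9: → [7,18); WM=11
i=9 t=14 v=6: → [14,25),[7,18); WM=14
i=10 t=18 v=8: → [14,25); WM=18; [7,18) fires=5
i=11 t=25 v=6: → [21,32); WM=25; [14,25) fires=2
i=12 t=32 v=1: → [28,39); WM=32; [21,32) fires=1
i=13 t=32 v=7: → [28,39); WM=32
i=14 t=36 v=5: → [35,46),[28,39); WM=36
i=15 t=34 v=6: DROP (t<36-0); WM=36
i=16 t=45 v=1: → [42,53),[35,46); WM=45; [28,39) fires=3

2 6 15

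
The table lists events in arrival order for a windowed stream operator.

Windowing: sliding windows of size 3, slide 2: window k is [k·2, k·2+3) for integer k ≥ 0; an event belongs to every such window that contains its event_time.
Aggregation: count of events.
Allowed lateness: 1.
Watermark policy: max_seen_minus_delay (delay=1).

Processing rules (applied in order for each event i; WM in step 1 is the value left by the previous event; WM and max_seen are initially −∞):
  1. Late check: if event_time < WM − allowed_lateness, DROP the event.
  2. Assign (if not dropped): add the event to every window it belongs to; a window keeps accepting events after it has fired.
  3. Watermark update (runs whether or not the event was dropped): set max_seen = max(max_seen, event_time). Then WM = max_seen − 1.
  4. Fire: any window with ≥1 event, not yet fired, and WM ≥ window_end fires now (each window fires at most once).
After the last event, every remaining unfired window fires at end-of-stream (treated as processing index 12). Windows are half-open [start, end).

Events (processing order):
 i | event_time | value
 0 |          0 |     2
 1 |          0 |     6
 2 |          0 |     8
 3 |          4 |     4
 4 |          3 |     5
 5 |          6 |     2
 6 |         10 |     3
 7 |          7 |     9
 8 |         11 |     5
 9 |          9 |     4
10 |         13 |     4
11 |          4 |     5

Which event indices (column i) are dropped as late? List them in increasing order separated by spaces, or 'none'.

i=0 t=0 v=2: → [0,3); WM=-1
i=1 t=0 v=6: → [0,3); WM=-1
i=2 t=0 v=8: → [0,3); WM=-1
i=3 t=4 v=4: → [4,7),[2,5); WM=3; [0,3) fires=3
i=4 t=3 v=5: → [2,5); WM=3
i=5 t=6 v=2: → [6,9),[4,7); WM=5; [2,5) fires=2
i=6 t=10 v=3: → [10,13),[8,11); WM=9; [4,7) fires=2 [6,9) fires=1
i=7 t=7 v=9: DROP (t<9-1); WM=9
i=8 t=11 v=5: → [10,13); WM=10
i=9 t=9 v=4: → [8,11); WM=10
i=10 t=13 v=4: → [12,15); WM=12; [8,11) fires=2
i=11 t=4 v=5: DROP (t<12-1); WM=12

7 11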